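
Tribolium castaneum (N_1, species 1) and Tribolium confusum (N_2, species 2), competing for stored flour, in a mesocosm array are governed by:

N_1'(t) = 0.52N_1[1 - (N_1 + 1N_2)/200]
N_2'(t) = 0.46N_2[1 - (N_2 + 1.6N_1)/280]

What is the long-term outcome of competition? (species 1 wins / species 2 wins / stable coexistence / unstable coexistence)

unstable coexistence (outcome depends on initial conditions)

Compare the nullcline intercepts: K1/α12 = 200/1 = 200 < K2 = 280; K2/α21 = 280/1.6 = 175 < K1 = 200.
Since both are reversed, neither can invade when rare; the interior point is a saddle.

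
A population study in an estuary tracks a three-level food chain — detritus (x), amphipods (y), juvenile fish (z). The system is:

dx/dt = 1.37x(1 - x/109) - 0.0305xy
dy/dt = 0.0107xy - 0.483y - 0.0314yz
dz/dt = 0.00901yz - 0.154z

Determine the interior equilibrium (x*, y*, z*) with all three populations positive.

From dz/dt = 0: 0.00901y* = 0.154, so y* = 17.1.
From dx/dt = 0: 1.37(1 - x*/109) = 0.0305·17.1, giving x* = 109·(1 - 0.381) = 67.5.
From dy/dt = 0: 0.0107·67.5 - 0.483 = 0.0314z*, so z* = 0.24/0.0314 = 7.63.

x* ≈ 67.5, y* ≈ 17.1, z* ≈ 7.63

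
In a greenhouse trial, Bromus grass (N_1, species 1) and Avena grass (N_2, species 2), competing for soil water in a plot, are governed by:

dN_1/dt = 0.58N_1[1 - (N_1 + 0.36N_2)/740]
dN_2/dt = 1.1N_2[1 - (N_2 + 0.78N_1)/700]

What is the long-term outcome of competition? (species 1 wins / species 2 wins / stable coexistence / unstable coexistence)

stable coexistence

Compare the nullcline intercepts: K1/α12 = 740/0.36 = 2060 > K2 = 700; K2/α21 = 700/0.78 = 897 > K1 = 740.
Since both inequalities hold, each species can invade when rare, so the interior equilibrium is stable.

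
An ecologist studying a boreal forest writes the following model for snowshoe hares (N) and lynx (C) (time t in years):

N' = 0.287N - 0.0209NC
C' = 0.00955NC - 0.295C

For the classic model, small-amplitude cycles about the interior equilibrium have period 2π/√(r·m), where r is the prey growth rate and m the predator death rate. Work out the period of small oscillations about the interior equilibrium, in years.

T ≈ 21.6 years

Here r = 0.287 and m = 0.295, so r·m = 0.0847.
ω = √0.0847 = 0.291 per year, hence T = 2π/ω ≈ 21.6 years.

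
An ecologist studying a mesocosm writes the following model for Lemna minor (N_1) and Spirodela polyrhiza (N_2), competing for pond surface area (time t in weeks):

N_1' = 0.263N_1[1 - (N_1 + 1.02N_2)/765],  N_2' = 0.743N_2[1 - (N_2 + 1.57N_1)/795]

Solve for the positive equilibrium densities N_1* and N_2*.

Setting both brackets to zero gives the nullclines N_1 + 1.02N_2 = 765 and 1.57N_1 + N_2 = 795.
Substituting N_2 = 795 - 1.57N_1 into the first: N_1(1 - 1.02·1.57) = 765 - 1.02·795.
So N_1* = -45.9/-0.601 = 76.3, and then N_2* = 795 - 1.57·76.3 = 675.

N_1* ≈ 76.3, N_2* ≈ 675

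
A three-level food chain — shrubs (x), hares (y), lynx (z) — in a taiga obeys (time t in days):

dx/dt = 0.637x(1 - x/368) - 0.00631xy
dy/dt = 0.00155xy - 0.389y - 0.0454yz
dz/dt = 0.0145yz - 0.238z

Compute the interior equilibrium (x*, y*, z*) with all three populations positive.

x* ≈ 308, y* ≈ 16.4, z* ≈ 1.95

From dz/dt = 0: 0.0145y* = 0.238, so y* = 16.4.
From dx/dt = 0: 0.637(1 - x*/368) = 0.00631·16.4, giving x* = 368·(1 - 0.163) = 308.
From dy/dt = 0: 0.00155·308 - 0.389 = 0.0454z*, so z* = 0.0887/0.0454 = 1.95.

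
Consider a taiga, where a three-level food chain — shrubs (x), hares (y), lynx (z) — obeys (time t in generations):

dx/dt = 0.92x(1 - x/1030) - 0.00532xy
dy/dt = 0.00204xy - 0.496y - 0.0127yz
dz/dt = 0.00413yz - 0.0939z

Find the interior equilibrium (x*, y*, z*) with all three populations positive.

x* ≈ 895, y* ≈ 22.7, z* ≈ 105

From dz/dt = 0: 0.00413y* = 0.0939, so y* = 22.7.
From dx/dt = 0: 0.92(1 - x*/1030) = 0.00532·22.7, giving x* = 1030·(1 - 0.131) = 895.
From dy/dt = 0: 0.00204·895 - 0.496 = 0.0127z*, so z* = 1.33/0.0127 = 105.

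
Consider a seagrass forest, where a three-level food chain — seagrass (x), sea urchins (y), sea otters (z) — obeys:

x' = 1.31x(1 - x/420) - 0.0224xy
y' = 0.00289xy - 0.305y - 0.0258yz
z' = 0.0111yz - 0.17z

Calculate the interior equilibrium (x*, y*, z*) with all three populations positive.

From dz/dt = 0: 0.0111y* = 0.17, so y* = 15.3.
From dx/dt = 0: 1.31(1 - x*/420) = 0.0224·15.3, giving x* = 420·(1 - 0.262) = 310.
From dy/dt = 0: 0.00289·310 - 0.305 = 0.0258z*, so z* = 0.591/0.0258 = 22.9.

x* ≈ 310, y* ≈ 15.3, z* ≈ 22.9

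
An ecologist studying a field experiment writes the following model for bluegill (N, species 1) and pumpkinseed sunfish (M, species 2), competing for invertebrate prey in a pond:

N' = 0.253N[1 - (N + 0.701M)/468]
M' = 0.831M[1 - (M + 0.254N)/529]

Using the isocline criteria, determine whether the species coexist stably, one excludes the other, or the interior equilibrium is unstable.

Compare the nullcline intercepts: K1/α12 = 468/0.701 = 668 > K2 = 529; K2/α21 = 529/0.254 = 2080 > K1 = 468.
Since both inequalities hold, each species can invade when rare, so the interior equilibrium is stable.

stable coexistence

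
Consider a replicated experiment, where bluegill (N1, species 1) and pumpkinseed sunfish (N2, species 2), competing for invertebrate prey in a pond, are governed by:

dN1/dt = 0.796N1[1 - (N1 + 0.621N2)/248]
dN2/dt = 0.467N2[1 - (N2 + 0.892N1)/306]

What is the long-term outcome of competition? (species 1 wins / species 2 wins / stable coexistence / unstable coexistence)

stable coexistence

Compare the nullcline intercepts: K1/α12 = 248/0.621 = 399 > K2 = 306; K2/α21 = 306/0.892 = 343 > K1 = 248.
Since both inequalities hold, each species can invade when rare, so the interior equilibrium is stable.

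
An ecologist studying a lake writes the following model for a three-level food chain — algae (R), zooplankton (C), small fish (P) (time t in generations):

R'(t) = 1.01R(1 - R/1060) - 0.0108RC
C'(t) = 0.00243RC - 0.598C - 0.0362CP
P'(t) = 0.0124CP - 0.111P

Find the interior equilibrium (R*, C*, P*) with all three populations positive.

R* ≈ 959, C* ≈ 8.95, P* ≈ 47.8

From dP/dt = 0: 0.0124C* = 0.111, so C* = 8.95.
From dR/dt = 0: 1.01(1 - R*/1060) = 0.0108·8.95, giving R* = 1060·(1 - 0.0957) = 959.
From dC/dt = 0: 0.00243·959 - 0.598 = 0.0362P*, so P* = 1.73/0.0362 = 47.8.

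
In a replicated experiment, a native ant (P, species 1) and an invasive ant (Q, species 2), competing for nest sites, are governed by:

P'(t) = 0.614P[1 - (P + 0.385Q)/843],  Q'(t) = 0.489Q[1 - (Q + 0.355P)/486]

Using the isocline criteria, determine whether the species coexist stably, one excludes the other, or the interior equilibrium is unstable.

Compare the nullcline intercepts: K1/α12 = 843/0.385 = 2190 > K2 = 486; K2/α21 = 486/0.355 = 1370 > K1 = 843.
Since both inequalities hold, each species can invade when rare, so the interior equilibrium is stable.

stable coexistence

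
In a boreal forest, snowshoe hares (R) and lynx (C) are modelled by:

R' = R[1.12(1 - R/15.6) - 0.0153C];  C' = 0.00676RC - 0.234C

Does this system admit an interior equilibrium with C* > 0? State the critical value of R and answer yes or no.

The predator equation gives dC/dt > 0 only when R > 0.234/0.00676 = 34.6.
Without the predator, R → K = 15.6. Since 15.6 < 34.6, the predator cannot invade.

Threshold R = 34.6; K < 34.6, so no, the predator goes extinct.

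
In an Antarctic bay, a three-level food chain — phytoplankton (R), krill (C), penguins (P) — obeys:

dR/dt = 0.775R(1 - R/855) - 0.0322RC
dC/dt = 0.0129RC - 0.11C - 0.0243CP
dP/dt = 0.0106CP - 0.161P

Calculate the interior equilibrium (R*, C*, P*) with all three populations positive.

From dP/dt = 0: 0.0106C* = 0.161, so C* = 15.2.
From dR/dt = 0: 0.775(1 - R*/855) = 0.0322·15.2, giving R* = 855·(1 - 0.631) = 315.
From dC/dt = 0: 0.0129·315 - 0.11 = 0.0243P*, so P* = 3.96/0.0243 = 163.

R* ≈ 315, C* ≈ 15.2, P* ≈ 163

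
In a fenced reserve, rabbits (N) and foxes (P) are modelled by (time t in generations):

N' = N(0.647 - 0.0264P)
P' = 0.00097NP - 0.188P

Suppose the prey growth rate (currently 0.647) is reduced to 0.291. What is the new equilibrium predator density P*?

At the interior fixed point, setting dN/dt = 0 with N > 0 fixes P* = (prey growth rate)/(NP coefficient) — independent of the other coefficients.
With the change, P* = 0.291/0.0264 = 11; it falls from 24.5.

P* ≈ 11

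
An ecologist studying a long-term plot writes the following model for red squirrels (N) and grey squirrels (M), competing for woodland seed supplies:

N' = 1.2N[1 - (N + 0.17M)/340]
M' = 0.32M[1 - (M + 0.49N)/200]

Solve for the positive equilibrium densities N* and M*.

Setting both brackets to zero gives the nullclines N + 0.17M = 340 and 0.49N + M = 200.
Substituting M = 200 - 0.49N into the first: N(1 - 0.17·0.49) = 340 - 0.17·200.
So N* = 306/0.917 = 334, and then M* = 200 - 0.49·334 = 36.4.

N* ≈ 334, M* ≈ 36.4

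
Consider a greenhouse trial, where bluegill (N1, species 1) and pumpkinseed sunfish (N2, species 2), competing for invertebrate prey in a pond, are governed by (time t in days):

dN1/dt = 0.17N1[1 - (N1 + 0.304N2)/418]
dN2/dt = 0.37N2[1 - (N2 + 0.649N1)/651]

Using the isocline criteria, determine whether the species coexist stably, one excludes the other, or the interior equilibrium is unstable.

stable coexistence

Compare the nullcline intercepts: K1/α12 = 418/0.304 = 1380 > K2 = 651; K2/α21 = 651/0.649 = 1000 > K1 = 418.
Since both inequalities hold, each species can invade when rare, so the interior equilibrium is stable.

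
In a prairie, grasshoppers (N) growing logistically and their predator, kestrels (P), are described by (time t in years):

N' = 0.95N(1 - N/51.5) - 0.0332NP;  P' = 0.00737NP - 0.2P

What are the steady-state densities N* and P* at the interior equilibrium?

N* ≈ 27.1, P* ≈ 13.5

From dP/dt = 0 with P > 0: 0.00737N* = 0.2, so N* = 27.1.
Substitute into dN/dt = 0: 0.95(1 - 27.1/51.5) = 0.0332P*.
The bracket is 0.473, giving P* = 0.449/0.0332 = 13.5.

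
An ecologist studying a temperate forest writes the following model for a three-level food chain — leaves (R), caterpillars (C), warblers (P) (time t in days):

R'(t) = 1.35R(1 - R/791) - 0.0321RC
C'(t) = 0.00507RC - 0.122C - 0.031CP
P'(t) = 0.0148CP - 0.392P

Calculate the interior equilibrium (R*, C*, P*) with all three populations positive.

R* ≈ 293, C* ≈ 26.5, P* ≈ 44

From dP/dt = 0: 0.0148C* = 0.392, so C* = 26.5.
From dR/dt = 0: 1.35(1 - R*/791) = 0.0321·26.5, giving R* = 791·(1 - 0.63) = 293.
From dC/dt = 0: 0.00507·293 - 0.122 = 0.031P*, so P* = 1.36/0.031 = 44.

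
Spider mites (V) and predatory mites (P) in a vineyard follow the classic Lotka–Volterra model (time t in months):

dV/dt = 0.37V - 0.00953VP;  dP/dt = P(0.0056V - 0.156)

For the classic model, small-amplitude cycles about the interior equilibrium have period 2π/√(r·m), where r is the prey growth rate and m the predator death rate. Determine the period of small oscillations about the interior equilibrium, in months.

Here r = 0.37 and m = 0.156, so r·m = 0.0577.
ω = √0.0577 = 0.24 per month, hence T = 2π/ω ≈ 26.2 months.

T ≈ 26.2 months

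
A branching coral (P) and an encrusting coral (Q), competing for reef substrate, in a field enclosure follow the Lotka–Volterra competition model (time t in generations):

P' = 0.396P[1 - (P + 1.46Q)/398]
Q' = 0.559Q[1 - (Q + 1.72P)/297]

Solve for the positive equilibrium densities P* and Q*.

Setting both brackets to zero gives the nullclines P + 1.46Q = 398 and 1.72P + Q = 297.
Substituting Q = 297 - 1.72P into the first: P(1 - 1.46·1.72) = 398 - 1.46·297.
So P* = -35.6/-1.51 = 23.6, and then Q* = 297 - 1.72·23.6 = 256.

P* ≈ 23.6, Q* ≈ 256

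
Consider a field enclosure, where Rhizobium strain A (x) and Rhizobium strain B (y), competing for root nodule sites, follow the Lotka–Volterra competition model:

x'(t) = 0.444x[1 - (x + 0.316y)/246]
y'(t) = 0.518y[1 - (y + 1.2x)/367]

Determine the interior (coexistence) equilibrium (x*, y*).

x* ≈ 209, y* ≈ 116

Setting both brackets to zero gives the nullclines x + 0.316y = 246 and 1.2x + y = 367.
Substituting y = 367 - 1.2x into the first: x(1 - 0.316·1.2) = 246 - 0.316·367.
So x* = 130/0.621 = 209, and then y* = 367 - 1.2·209 = 116.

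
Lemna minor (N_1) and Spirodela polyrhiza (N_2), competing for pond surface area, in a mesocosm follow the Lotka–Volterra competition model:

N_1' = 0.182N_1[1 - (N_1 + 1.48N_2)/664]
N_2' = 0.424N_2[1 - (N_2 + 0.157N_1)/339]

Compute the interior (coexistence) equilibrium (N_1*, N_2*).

Setting both brackets to zero gives the nullclines N_1 + 1.48N_2 = 664 and 0.157N_1 + N_2 = 339.
Substituting N_2 = 339 - 0.157N_1 into the first: N_1(1 - 1.48·0.157) = 664 - 1.48·339.
So N_1* = 162/0.768 = 211, and then N_2* = 339 - 0.157·211 = 306.

N_1* ≈ 211, N_2* ≈ 306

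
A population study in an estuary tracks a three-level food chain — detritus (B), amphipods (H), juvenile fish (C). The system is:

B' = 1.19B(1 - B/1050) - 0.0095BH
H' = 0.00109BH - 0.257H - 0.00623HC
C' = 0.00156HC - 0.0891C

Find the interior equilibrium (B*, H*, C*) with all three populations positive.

From dC/dt = 0: 0.00156H* = 0.0891, so H* = 57.1.
From dB/dt = 0: 1.19(1 - B*/1050) = 0.0095·57.1, giving B* = 1050·(1 - 0.456) = 571.
From dH/dt = 0: 0.00109·571 - 0.257 = 0.00623C*, so C* = 0.366/0.00623 = 58.7.

B* ≈ 571, H* ≈ 57.1, C* ≈ 58.7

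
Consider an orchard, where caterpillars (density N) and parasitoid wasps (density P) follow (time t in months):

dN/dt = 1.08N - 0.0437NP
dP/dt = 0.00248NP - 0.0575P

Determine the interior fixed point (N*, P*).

N* ≈ 23.2, P* ≈ 24.7

Set dP/dt = 0 with P > 0: 0.00248N - 0.0575 = 0, so N* = 0.0575/0.00248 = 23.2.
Set dN/dt = 0 with N > 0: 1.08 - 0.0437P = 0, so P* = 1.08/0.0437 = 24.7.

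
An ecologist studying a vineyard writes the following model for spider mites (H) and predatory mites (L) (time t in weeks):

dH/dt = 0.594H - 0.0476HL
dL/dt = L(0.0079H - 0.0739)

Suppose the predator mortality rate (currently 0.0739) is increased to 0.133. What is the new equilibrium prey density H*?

At the interior fixed point, setting dL/dt = 0 with L > 0 fixes H* = (predator death rate)/(HL coefficient) — independent of the other coefficients.
With the change, H* = 0.133/0.0079 = 16.8; it rises from 9.35.

H* ≈ 16.8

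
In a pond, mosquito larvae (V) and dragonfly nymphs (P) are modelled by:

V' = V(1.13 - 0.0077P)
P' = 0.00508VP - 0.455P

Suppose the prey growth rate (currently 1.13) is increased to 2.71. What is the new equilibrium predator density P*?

At the interior fixed point, setting dV/dt = 0 with V > 0 fixes P* = (prey growth rate)/(VP coefficient) — independent of the other coefficients.
With the change, P* = 2.71/0.0077 = 352; it rises from 147.

P* ≈ 352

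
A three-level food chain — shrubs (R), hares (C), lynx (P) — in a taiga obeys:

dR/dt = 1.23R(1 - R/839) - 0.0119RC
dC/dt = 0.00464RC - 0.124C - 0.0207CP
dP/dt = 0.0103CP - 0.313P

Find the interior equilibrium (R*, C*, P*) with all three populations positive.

From dP/dt = 0: 0.0103C* = 0.313, so C* = 30.4.
From dR/dt = 0: 1.23(1 - R*/839) = 0.0119·30.4, giving R* = 839·(1 - 0.294) = 592.
From dC/dt = 0: 0.00464·592 - 0.124 = 0.0207P*, so P* = 2.62/0.0207 = 127.

R* ≈ 592, C* ≈ 30.4, P* ≈ 127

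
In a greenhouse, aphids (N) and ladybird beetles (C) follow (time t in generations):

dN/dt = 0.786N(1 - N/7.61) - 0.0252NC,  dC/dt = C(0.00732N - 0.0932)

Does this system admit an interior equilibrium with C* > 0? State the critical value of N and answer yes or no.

Threshold N = 12.7; K < 12.7, so no, the predator goes extinct.

The predator equation gives dC/dt > 0 only when N > 0.0932/0.00732 = 12.7.
Without the predator, N → K = 7.61. Since 7.61 < 12.7, the predator cannot invade.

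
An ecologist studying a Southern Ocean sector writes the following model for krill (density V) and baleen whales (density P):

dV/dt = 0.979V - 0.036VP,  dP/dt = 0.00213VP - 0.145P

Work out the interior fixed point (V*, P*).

Set dP/dt = 0 with P > 0: 0.00213V - 0.145 = 0, so V* = 0.145/0.00213 = 68.1.
Set dV/dt = 0 with V > 0: 0.979 - 0.036P = 0, so P* = 0.979/0.036 = 27.2.

V* ≈ 68.1, P* ≈ 27.2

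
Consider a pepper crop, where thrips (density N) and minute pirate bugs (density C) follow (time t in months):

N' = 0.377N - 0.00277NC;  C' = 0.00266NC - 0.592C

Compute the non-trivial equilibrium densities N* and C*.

Set dC/dt = 0 with C > 0: 0.00266N - 0.592 = 0, so N* = 0.592/0.00266 = 223.
Set dN/dt = 0 with N > 0: 0.377 - 0.00277C = 0, so C* = 0.377/0.00277 = 136.

N* ≈ 223, C* ≈ 136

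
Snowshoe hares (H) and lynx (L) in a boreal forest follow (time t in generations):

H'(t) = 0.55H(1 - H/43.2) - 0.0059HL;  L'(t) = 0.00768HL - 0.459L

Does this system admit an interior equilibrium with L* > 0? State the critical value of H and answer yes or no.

Threshold H = 59.8; K < 59.8, so no, the predator goes extinct.

The predator equation gives dL/dt > 0 only when H > 0.459/0.00768 = 59.8.
Without the predator, H → K = 43.2. Since 43.2 < 59.8, the predator cannot invade.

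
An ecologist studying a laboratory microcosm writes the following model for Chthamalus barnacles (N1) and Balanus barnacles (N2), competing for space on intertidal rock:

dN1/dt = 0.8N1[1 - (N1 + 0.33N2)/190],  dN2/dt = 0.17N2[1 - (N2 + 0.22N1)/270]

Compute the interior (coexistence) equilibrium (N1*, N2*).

N1* ≈ 109, N2* ≈ 246

Setting both brackets to zero gives the nullclines N1 + 0.33N2 = 190 and 0.22N1 + N2 = 270.
Substituting N2 = 270 - 0.22N1 into the first: N1(1 - 0.33·0.22) = 190 - 0.33·270.
So N1* = 101/0.927 = 109, and then N2* = 270 - 0.22·109 = 246.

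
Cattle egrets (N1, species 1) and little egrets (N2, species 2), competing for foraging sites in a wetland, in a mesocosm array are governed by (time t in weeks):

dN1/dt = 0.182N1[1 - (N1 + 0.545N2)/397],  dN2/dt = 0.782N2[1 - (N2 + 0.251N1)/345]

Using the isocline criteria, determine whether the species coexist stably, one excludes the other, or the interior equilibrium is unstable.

Compare the nullcline intercepts: K1/α12 = 397/0.545 = 728 > K2 = 345; K2/α21 = 345/0.251 = 1370 > K1 = 397.
Since both inequalities hold, each species can invade when rare, so the interior equilibrium is stable.

stable coexistence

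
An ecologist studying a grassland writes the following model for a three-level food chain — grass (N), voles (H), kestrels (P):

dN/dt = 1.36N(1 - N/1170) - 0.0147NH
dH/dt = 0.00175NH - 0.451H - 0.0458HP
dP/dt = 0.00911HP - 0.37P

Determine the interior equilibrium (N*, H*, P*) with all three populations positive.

From dP/dt = 0: 0.00911H* = 0.37, so H* = 40.6.
From dN/dt = 0: 1.36(1 - N*/1170) = 0.0147·40.6, giving N* = 1170·(1 - 0.439) = 656.
From dH/dt = 0: 0.00175·656 - 0.451 = 0.0458P*, so P* = 0.698/0.0458 = 15.2.

N* ≈ 656, H* ≈ 40.6, P* ≈ 15.2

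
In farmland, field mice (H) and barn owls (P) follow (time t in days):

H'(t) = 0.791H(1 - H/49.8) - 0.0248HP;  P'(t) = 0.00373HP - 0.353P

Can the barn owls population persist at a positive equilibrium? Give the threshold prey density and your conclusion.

The predator equation gives dP/dt > 0 only when H > 0.353/0.00373 = 94.6.
Without the predator, H → K = 49.8. Since 49.8 < 94.6, the predator cannot invade.

Threshold H = 94.6; K < 94.6, so no, the predator goes extinct.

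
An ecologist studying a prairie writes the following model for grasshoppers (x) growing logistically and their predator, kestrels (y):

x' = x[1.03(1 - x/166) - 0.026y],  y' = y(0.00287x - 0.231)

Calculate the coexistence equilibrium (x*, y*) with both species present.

From dy/dt = 0 with y > 0: 0.00287x* = 0.231, so x* = 80.5.
Substitute into dx/dt = 0: 1.03(1 - 80.5/166) = 0.026y*.
The bracket is 0.515, giving y* = 0.531/0.026 = 20.4.

x* ≈ 80.5, y* ≈ 20.4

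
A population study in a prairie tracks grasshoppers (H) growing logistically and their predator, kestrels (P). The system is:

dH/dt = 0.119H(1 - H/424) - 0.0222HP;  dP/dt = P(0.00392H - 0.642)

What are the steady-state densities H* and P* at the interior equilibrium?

H* ≈ 164, P* ≈ 3.29

From dP/dt = 0 with P > 0: 0.00392H* = 0.642, so H* = 164.
Substitute into dH/dt = 0: 0.119(1 - 164/424) = 0.0222P*.
The bracket is 0.614, giving P* = 0.073/0.0222 = 3.29.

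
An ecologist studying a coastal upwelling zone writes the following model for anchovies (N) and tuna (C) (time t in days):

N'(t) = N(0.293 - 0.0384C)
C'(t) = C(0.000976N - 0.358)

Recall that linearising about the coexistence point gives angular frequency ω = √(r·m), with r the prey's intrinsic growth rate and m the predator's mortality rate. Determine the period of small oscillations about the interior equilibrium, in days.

T ≈ 19.4 days

Here r = 0.293 and m = 0.358, so r·m = 0.105.
ω = √0.105 = 0.324 per day, hence T = 2π/ω ≈ 19.4 days.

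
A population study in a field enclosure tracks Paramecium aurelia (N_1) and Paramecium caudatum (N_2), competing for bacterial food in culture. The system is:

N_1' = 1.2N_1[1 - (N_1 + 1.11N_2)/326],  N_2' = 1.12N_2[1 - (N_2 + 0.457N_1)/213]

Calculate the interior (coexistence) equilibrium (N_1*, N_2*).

N_1* ≈ 182, N_2* ≈ 130

Setting both brackets to zero gives the nullclines N_1 + 1.11N_2 = 326 and 0.457N_1 + N_2 = 213.
Substituting N_2 = 213 - 0.457N_1 into the first: N_1(1 - 1.11·0.457) = 326 - 1.11·213.
So N_1* = 89.6/0.493 = 182, and then N_2* = 213 - 0.457·182 = 130.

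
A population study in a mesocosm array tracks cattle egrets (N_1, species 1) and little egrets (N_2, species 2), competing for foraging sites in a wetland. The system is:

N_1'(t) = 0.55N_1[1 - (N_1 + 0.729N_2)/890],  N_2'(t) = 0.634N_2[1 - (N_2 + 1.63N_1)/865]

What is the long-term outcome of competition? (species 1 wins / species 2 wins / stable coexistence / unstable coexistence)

species 1 excludes species 2

Compare the nullcline intercepts: K1/α12 = 890/0.729 = 1220 > K2 = 865; K2/α21 = 865/1.63 = 531 < K1 = 890.
Since the inequalities point opposite ways, species 1 can invade but species 2 cannot.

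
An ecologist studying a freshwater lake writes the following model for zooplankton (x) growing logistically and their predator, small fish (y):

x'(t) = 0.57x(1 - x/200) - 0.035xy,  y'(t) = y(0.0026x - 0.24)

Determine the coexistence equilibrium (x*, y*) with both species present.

x* ≈ 92.3, y* ≈ 8.77

From dy/dt = 0 with y > 0: 0.0026x* = 0.24, so x* = 92.3.
Substitute into dx/dt = 0: 0.57(1 - 92.3/200) = 0.035y*.
The bracket is 0.538, giving y* = 0.307/0.035 = 8.77.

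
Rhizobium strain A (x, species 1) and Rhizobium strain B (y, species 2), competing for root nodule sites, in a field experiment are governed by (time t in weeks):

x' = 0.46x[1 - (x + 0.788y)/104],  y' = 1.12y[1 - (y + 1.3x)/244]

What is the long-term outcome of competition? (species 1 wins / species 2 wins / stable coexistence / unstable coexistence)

species 2 excludes species 1

Compare the nullcline intercepts: K1/α12 = 104/0.788 = 132 < K2 = 244; K2/α21 = 244/1.3 = 188 > K1 = 104.
Since the inequalities point opposite ways, species 2 can invade but species 1 cannot.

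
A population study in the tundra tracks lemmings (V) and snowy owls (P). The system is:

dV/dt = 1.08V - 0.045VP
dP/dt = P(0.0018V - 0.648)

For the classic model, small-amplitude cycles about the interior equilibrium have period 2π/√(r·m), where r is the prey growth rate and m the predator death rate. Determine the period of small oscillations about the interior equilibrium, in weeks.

Here r = 1.08 and m = 0.648, so r·m = 0.7.
ω = √0.7 = 0.837 per week, hence T = 2π/ω ≈ 7.51 weeks.

T ≈ 7.51 weeks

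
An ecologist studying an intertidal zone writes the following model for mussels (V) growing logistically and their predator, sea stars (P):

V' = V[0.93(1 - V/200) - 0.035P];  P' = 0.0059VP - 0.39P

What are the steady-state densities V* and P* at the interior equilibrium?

From dP/dt = 0 with P > 0: 0.0059V* = 0.39, so V* = 66.1.
Substitute into dV/dt = 0: 0.93(1 - 66.1/200) = 0.035P*.
The bracket is 0.669, giving P* = 0.623/0.035 = 17.8.

V* ≈ 66.1, P* ≈ 17.8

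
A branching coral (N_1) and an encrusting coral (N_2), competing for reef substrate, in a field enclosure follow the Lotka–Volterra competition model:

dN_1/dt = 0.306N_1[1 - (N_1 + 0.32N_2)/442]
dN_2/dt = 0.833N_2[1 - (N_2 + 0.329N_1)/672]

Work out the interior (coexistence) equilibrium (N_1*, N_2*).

N_1* ≈ 254, N_2* ≈ 589

Setting both brackets to zero gives the nullclines N_1 + 0.32N_2 = 442 and 0.329N_1 + N_2 = 672.
Substituting N_2 = 672 - 0.329N_1 into the first: N_1(1 - 0.32·0.329) = 442 - 0.32·672.
So N_1* = 227/0.895 = 254, and then N_2* = 672 - 0.329·254 = 589.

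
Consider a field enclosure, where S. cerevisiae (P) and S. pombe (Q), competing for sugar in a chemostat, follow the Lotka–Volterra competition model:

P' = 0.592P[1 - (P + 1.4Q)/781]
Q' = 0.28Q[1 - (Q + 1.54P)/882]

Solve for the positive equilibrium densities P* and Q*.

Setting both brackets to zero gives the nullclines P + 1.4Q = 781 and 1.54P + Q = 882.
Substituting Q = 882 - 1.54P into the first: P(1 - 1.4·1.54) = 781 - 1.4·882.
So P* = -454/-1.16 = 393, and then Q* = 882 - 1.54·393 = 277.

P* ≈ 393, Q* ≈ 277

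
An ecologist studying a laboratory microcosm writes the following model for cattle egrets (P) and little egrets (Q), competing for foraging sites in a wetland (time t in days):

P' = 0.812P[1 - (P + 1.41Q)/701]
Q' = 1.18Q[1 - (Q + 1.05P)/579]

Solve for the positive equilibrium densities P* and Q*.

P* ≈ 240, Q* ≈ 327

Setting both brackets to zero gives the nullclines P + 1.41Q = 701 and 1.05P + Q = 579.
Substituting Q = 579 - 1.05P into the first: P(1 - 1.41·1.05) = 701 - 1.41·579.
So P* = -115/-0.48 = 240, and then Q* = 579 - 1.05·240 = 327.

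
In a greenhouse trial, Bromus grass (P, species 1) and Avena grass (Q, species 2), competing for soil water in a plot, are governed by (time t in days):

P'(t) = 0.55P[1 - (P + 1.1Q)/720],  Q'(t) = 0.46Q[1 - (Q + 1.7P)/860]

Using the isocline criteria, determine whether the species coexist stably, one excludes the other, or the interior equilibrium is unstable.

Compare the nullcline intercepts: K1/α12 = 720/1.1 = 655 < K2 = 860; K2/α21 = 860/1.7 = 506 < K1 = 720.
Since both are reversed, neither can invade when rare; the interior point is a saddle.

unstable coexistence (outcome depends on initial conditions)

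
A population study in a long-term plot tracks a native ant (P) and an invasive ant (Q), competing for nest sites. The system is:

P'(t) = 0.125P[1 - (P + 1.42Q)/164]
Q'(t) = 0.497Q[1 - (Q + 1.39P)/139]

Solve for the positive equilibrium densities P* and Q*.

P* ≈ 34.3, Q* ≈ 91.4

Setting both brackets to zero gives the nullclines P + 1.42Q = 164 and 1.39P + Q = 139.
Substituting Q = 139 - 1.39P into the first: P(1 - 1.42·1.39) = 164 - 1.42·139.
So P* = -33.4/-0.974 = 34.3, and then Q* = 139 - 1.39·34.3 = 91.4.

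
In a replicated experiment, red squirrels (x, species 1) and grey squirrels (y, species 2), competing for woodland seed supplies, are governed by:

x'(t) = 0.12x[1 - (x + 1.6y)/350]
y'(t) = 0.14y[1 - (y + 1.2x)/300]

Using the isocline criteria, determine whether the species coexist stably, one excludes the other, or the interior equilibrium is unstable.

unstable coexistence (outcome depends on initial conditions)

Compare the nullcline intercepts: K1/α12 = 350/1.6 = 219 < K2 = 300; K2/α21 = 300/1.2 = 250 < K1 = 350.
Since both are reversed, neither can invade when rare; the interior point is a saddle.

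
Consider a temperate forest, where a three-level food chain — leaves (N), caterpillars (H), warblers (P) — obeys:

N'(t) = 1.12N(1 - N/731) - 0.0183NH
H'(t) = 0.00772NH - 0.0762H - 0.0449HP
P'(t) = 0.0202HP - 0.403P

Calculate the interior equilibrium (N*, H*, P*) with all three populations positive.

From dP/dt = 0: 0.0202H* = 0.403, so H* = 20.
From dN/dt = 0: 1.12(1 - N*/731) = 0.0183·20, giving N* = 731·(1 - 0.326) = 493.
From dH/dt = 0: 0.00772·493 - 0.0762 = 0.0449P*, so P* = 3.73/0.0449 = 83.

N* ≈ 493, H* ≈ 20, P* ≈ 83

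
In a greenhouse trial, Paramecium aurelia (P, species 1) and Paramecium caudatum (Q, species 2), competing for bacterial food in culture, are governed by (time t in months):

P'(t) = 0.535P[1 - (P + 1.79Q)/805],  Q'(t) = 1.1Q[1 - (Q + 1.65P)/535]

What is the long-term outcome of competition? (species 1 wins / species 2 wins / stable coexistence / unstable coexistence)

Compare the nullcline intercepts: K1/α12 = 805/1.79 = 450 < K2 = 535; K2/α21 = 535/1.65 = 324 < K1 = 805.
Since both are reversed, neither can invade when rare; the interior point is a saddle.

unstable coexistence (outcome depends on initial conditions)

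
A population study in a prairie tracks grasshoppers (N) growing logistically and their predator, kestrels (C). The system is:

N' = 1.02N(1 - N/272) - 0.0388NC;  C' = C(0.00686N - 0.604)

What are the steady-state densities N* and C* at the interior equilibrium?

N* ≈ 88, C* ≈ 17.8

From dC/dt = 0 with C > 0: 0.00686N* = 0.604, so N* = 88.
Substitute into dN/dt = 0: 1.02(1 - 88/272) = 0.0388C*.
The bracket is 0.676, giving C* = 0.69/0.0388 = 17.8.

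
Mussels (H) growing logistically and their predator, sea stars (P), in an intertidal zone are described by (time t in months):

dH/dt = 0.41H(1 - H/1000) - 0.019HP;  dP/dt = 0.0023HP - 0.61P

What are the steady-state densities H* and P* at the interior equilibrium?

H* ≈ 265, P* ≈ 15.9

From dP/dt = 0 with P > 0: 0.0023H* = 0.61, so H* = 265.
Substitute into dH/dt = 0: 0.41(1 - 265/1000) = 0.019P*.
The bracket is 0.735, giving P* = 0.301/0.019 = 15.9.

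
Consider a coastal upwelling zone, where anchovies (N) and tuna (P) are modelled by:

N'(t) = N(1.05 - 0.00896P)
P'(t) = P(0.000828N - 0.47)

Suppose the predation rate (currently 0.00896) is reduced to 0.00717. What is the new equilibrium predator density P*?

P* ≈ 146

At the interior fixed point, setting dN/dt = 0 with N > 0 fixes P* = (prey growth rate)/(NP coefficient) — independent of the other coefficients.
With the change, P* = 1.05/0.00717 = 146; it rises from 117.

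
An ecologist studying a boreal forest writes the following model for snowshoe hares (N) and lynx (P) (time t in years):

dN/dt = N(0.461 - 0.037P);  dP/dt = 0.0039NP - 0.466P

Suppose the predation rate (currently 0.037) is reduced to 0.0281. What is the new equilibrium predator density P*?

P* ≈ 16.4

At the interior fixed point, setting dN/dt = 0 with N > 0 fixes P* = (prey growth rate)/(NP coefficient) — independent of the other coefficients.
With the change, P* = 0.461/0.0281 = 16.4; it rises from 12.5.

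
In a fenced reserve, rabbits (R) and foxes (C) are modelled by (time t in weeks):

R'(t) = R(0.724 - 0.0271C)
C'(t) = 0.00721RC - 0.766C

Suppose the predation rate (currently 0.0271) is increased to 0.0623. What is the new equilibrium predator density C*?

C* ≈ 11.6

At the interior fixed point, setting dR/dt = 0 with R > 0 fixes C* = (prey growth rate)/(RC coefficient) — independent of the other coefficients.
With the change, C* = 0.724/0.0623 = 11.6; it falls from 26.7.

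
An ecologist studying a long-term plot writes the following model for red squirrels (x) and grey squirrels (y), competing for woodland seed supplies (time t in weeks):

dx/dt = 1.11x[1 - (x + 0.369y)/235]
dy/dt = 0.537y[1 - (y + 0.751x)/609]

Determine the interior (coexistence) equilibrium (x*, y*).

x* ≈ 14.2, y* ≈ 598

Setting both brackets to zero gives the nullclines x + 0.369y = 235 and 0.751x + y = 609.
Substituting y = 609 - 0.751x into the first: x(1 - 0.369·0.751) = 235 - 0.369·609.
So x* = 10.3/0.723 = 14.2, and then y* = 609 - 0.751·14.2 = 598.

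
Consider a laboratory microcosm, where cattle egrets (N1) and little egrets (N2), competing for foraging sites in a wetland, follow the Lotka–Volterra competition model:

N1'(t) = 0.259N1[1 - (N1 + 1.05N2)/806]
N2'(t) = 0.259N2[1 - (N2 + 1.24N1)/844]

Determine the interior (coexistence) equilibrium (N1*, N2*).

N1* ≈ 266, N2* ≈ 515

Setting both brackets to zero gives the nullclines N1 + 1.05N2 = 806 and 1.24N1 + N2 = 844.
Substituting N2 = 844 - 1.24N1 into the first: N1(1 - 1.05·1.24) = 806 - 1.05·844.
So N1* = -80.2/-0.302 = 266, and then N2* = 844 - 1.24·266 = 515.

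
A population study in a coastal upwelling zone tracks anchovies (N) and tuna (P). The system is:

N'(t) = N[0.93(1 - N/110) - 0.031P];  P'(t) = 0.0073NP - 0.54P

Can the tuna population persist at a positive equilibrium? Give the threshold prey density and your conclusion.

Threshold N = 74; K > 74, so yes, the predator persists.

The predator equation gives dP/dt > 0 only when N > 0.54/0.0073 = 74.
Without the predator, N → K = 110. Since 110 > 74, the predator can invade and persist.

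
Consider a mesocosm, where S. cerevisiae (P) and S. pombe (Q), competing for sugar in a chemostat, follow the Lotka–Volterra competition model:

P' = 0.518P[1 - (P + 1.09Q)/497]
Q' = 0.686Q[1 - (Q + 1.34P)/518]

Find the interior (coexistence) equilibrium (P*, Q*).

P* ≈ 147, Q* ≈ 321

Setting both brackets to zero gives the nullclines P + 1.09Q = 497 and 1.34P + Q = 518.
Substituting Q = 518 - 1.34P into the first: P(1 - 1.09·1.34) = 497 - 1.09·518.
So P* = -67.6/-0.461 = 147, and then Q* = 518 - 1.34·147 = 321.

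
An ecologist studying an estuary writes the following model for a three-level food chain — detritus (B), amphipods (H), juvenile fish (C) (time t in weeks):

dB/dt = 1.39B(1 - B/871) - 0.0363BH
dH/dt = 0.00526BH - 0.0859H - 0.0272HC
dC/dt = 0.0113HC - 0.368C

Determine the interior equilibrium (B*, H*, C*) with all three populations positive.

From dC/dt = 0: 0.0113H* = 0.368, so H* = 32.6.
From dB/dt = 0: 1.39(1 - B*/871) = 0.0363·32.6, giving B* = 871·(1 - 0.85) = 130.
From dH/dt = 0: 0.00526·130 - 0.0859 = 0.0272C*, so C* = 0.599/0.0272 = 22.

B* ≈ 130, H* ≈ 32.6, C* ≈ 22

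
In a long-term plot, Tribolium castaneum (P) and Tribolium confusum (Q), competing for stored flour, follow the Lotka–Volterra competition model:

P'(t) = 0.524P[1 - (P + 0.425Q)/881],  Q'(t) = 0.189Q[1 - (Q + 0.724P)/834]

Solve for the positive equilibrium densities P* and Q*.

P* ≈ 761, Q* ≈ 283

Setting both brackets to zero gives the nullclines P + 0.425Q = 881 and 0.724P + Q = 834.
Substituting Q = 834 - 0.724P into the first: P(1 - 0.425·0.724) = 881 - 0.425·834.
So P* = 527/0.692 = 761, and then Q* = 834 - 0.724·761 = 283.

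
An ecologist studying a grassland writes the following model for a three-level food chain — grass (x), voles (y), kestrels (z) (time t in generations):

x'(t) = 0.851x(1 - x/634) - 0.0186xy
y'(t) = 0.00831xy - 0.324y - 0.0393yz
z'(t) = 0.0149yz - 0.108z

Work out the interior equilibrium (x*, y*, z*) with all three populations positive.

x* ≈ 534, y* ≈ 7.25, z* ≈ 105

From dz/dt = 0: 0.0149y* = 0.108, so y* = 7.25.
From dx/dt = 0: 0.851(1 - x*/634) = 0.0186·7.25, giving x* = 634·(1 - 0.158) = 534.
From dy/dt = 0: 0.00831·534 - 0.324 = 0.0393z*, so z* = 4.11/0.0393 = 105.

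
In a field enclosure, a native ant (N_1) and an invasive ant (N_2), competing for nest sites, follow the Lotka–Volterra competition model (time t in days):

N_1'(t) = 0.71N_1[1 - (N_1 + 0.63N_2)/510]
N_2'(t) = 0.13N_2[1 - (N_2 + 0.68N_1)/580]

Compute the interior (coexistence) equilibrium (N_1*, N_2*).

Setting both brackets to zero gives the nullclines N_1 + 0.63N_2 = 510 and 0.68N_1 + N_2 = 580.
Substituting N_2 = 580 - 0.68N_1 into the first: N_1(1 - 0.63·0.68) = 510 - 0.63·580.
So N_1* = 145/0.572 = 253, and then N_2* = 580 - 0.68·253 = 408.

N_1* ≈ 253, N_2* ≈ 408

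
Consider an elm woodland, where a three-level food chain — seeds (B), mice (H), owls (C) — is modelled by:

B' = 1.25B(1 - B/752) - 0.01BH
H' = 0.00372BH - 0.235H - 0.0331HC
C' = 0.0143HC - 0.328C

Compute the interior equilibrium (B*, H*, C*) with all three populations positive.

B* ≈ 614, H* ≈ 22.9, C* ≈ 61.9

From dC/dt = 0: 0.0143H* = 0.328, so H* = 22.9.
From dB/dt = 0: 1.25(1 - B*/752) = 0.01·22.9, giving B* = 752·(1 - 0.183) = 614.
From dH/dt = 0: 0.00372·614 - 0.235 = 0.0331C*, so C* = 2.05/0.0331 = 61.9.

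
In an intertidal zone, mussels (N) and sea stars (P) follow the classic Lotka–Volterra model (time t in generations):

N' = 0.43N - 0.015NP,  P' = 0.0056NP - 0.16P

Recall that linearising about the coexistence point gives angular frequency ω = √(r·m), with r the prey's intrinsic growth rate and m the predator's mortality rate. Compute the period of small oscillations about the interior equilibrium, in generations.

T ≈ 24 generations

Here r = 0.43 and m = 0.16, so r·m = 0.0688.
ω = √0.0688 = 0.262 per generation, hence T = 2π/ω ≈ 24 generations.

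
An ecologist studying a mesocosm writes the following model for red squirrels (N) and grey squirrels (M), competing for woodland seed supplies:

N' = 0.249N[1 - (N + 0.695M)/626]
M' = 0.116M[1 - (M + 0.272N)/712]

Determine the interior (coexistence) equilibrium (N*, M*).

N* ≈ 162, M* ≈ 668

Setting both brackets to zero gives the nullclines N + 0.695M = 626 and 0.272N + M = 712.
Substituting M = 712 - 0.272N into the first: N(1 - 0.695·0.272) = 626 - 0.695·712.
So N* = 131/0.811 = 162, and then M* = 712 - 0.272·162 = 668.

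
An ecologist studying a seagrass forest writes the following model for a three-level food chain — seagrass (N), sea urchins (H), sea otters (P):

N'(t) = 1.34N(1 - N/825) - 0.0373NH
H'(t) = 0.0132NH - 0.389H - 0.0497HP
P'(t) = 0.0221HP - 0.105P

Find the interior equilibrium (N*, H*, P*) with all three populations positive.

N* ≈ 716, H* ≈ 4.75, P* ≈ 182

From dP/dt = 0: 0.0221H* = 0.105, so H* = 4.75.
From dN/dt = 0: 1.34(1 - N*/825) = 0.0373·4.75, giving N* = 825·(1 - 0.132) = 716.
From dH/dt = 0: 0.0132·716 - 0.389 = 0.0497P*, so P* = 9.06/0.0497 = 182.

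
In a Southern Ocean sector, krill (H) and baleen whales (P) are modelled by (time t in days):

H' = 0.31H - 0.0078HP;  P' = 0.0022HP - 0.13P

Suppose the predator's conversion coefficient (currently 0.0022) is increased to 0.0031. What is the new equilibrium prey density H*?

H* ≈ 41.9

At the interior fixed point, setting dP/dt = 0 with P > 0 fixes H* = (predator death rate)/(HP coefficient) — independent of the other coefficients.
With the change, H* = 0.13/0.0031 = 41.9; it falls from 59.1.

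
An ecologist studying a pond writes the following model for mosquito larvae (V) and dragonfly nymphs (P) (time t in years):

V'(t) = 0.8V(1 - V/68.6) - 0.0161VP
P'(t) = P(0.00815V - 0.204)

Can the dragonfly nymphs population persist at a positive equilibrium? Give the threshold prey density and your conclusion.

Threshold V = 25; K > 25, so yes, the predator persists.

The predator equation gives dP/dt > 0 only when V > 0.204/0.00815 = 25.
Without the predator, V → K = 68.6. Since 68.6 > 25, the predator can invade and persist.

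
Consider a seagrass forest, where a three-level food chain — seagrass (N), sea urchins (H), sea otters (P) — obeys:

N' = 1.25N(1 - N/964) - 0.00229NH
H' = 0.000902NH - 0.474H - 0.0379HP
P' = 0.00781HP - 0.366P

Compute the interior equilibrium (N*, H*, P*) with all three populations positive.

N* ≈ 881, H* ≈ 46.9, P* ≈ 8.47

From dP/dt = 0: 0.00781H* = 0.366, so H* = 46.9.
From dN/dt = 0: 1.25(1 - N*/964) = 0.00229·46.9, giving N* = 964·(1 - 0.0859) = 881.
From dH/dt = 0: 0.000902·881 - 0.474 = 0.0379P*, so P* = 0.321/0.0379 = 8.47.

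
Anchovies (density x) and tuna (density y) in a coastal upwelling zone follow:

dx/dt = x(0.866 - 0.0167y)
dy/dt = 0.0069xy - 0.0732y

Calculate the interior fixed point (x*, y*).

x* ≈ 10.6, y* ≈ 51.9

Set dy/dt = 0 with y > 0: 0.0069x - 0.0732 = 0, so x* = 0.0732/0.0069 = 10.6.
Set dx/dt = 0 with x > 0: 0.866 - 0.0167y = 0, so y* = 0.866/0.0167 = 51.9.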